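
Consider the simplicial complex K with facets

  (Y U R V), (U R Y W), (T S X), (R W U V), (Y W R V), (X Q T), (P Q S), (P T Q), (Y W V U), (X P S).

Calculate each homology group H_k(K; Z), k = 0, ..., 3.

H_0 = Z^2,  H_1 = Z,  H_2 = 0,  H_3 = Z.

We work with the vertex ordering P < Q < R < S < T < U < V < W < X < Y. The simplices of K, each written with vertices in increasing order, are:

  0-simplices (10): P, Q, R, S, T, U, V, W, X, Y
  1-simplices (20): PQ, PS, PT, PX, QS, QT, QX, RU, RV, RW, RY, ST, SX, TX, UV, UW, UY, VW, VY, WY
  2-simplices (15): PQS, PQT, PSX, QTX, RUV, RUW, RUY, RVW, RVY, RWY, STX, UVW, UVY, UWY, VWY
  3-simplices (5): RUVW, RUVY, RUWY, RVWY, UVWY

Hence C_0 ≅ Z^10, C_1 ≅ Z^20, C_2 ≅ Z^15, C_3 ≅ Z^5.

∂_1: C_1 → C_0 is given by ∂[p,q] = [q] − [p]. For instance
  ∂VY = Y − V.
The resulting 10×20 matrix has rank 8, and its Smith normal form has invariant factors (1,1,1,1,1,1,1,1).

Boundary ∂_2: C_2 → C_1 sends each 2-simplex [p,q,r] to [q,r] − [p,r] + [p,q]. For instance
  ∂RVW = VW − RW + RV,
  ∂RUW = UW − RW + RU.
This gives a 20×15 integer matrix of rank 11; reducing to Smith normal form yields diagonal entries (1,1,1,1,1,1,1,1,1,1,1).

∂_3: C_3 → C_2 sends each 3-simplex σ to the alternating sum Σ_i (−1)^i (σ with its i-th vertex removed). For instance
  ∂UVWY = VWY − UWY + UVY − UVW,
  ∂RUVY = UVY − RVY + RUY − RUV.
The 15×5 boundary matrix has rank 4 and Smith normal form diag(1,1,1,1).

Now H_k = ker ∂_k / im ∂_{k+1}, so:

  H_0: rank C_0 − rank ∂_1 = 10 − 8 = 2, and the invariant factors of ∂_1 are all 1, so H_0 ≅ Z^2.
  H_1: rank ker ∂_1 − rank ∂_2 = (20 − 8) − 11 = 1, and the invariant factors of ∂_2 are all 1, so H_1 ≅ Z.
  H_2: rank ker ∂_2 − rank ∂_3 = (15 − 11) − 4 = 0, and the invariant factors of ∂_3 are all 1, so H_2 ≅ 0.
  H_3: rank ker ∂_3 − rank ∂_4 = (5 − 4) − 0 = 1, and there is no ∂_4, so H_3 ≅ Z.

As a check, the Euler characteristic is 10 − 20 + 15 − 5 = 0, which agrees with 2 − 1 + 0 − 1 = 0.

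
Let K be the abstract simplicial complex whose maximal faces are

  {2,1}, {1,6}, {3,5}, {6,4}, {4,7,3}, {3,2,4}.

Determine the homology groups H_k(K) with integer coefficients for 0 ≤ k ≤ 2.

We work with the vertex ordering 1 < 2 < 3 < 4 < 5 < 6 < 7. The simplices of K, each written with vertices in increasing order, are:

  0-simplices (7): [1], [2], [3], [4], [5], [6], [7]
  1-simplices (9): [1,2], [1,6], [2,3], [2,4], [3,4], [3,5], [3,7], [4,6], [4,7]
  2-simplices (2): [2,3,4], [3,4,7]

Hence C_0 ≅ Z^7, C_1 ≅ Z^9, C_2 ≅ Z^2.

The boundary map ∂_1: C_1 → C_0 maps an edge to its endpoints' difference, ∂[p,q] = q − p. For instance
  ∂[3,4] = [4] − [3].
The resulting 7×9 matrix has rank 6, and its Smith normal form has invariant factors (1,1,1,1,1,1).

∂_2: C_2 → C_1 sends each 2-simplex [p,q,r] to [q,r] − [p,r] + [p,q]. For instance
  ∂[3,4,7] = [4,7] − [3,7] + [3,4],
  ∂[2,3,4] = [3,4] − [2,4] + [2,3].
The resulting 9×2 matrix has rank 2, and its Smith normal form has invariant factors (1,1).

Reading off H_k = ker ∂_k / im ∂_{k+1}:

  H_0: rank C_0 − rank ∂_1 = 7 − 6 = 1, and the invariant factors of ∂_1 are all 1, so H_0 = Z.
  H_1: rank ker ∂_1 − rank ∂_2 = (9 − 6) − 2 = 1, and the invariant factors of ∂_2 are all 1, so H_1 = Z.
  H_2: rank ker ∂_2 − rank ∂_3 = (2 − 2) − 0 = 0, and there is no ∂_3, so H_2 = 0.

As a check, the Euler characteristic is 7 − 9 + 2 = 0, which agrees with 1 − 1 + 0 = 0.

H_0 = Z,  H_1 = Z,  H_2 = 0.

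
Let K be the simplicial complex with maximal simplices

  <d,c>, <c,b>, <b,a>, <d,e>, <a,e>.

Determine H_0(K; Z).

Take the total order a < b < c < d < e on the vertex set. Then K (dimension 1) consists of the simplices:

  0-simplices (5): a, b, c, d, e
  1-simplices (5): ab, ae, bc, cd, de

giving chain groups C_0 ≅ Z^5, C_1 ≅ Z^5.

The boundary map ∂_1: C_1 → C_0 maps an edge to its endpoints' difference, ∂[p,q] = q − p. For instance
  ∂de = e − d.
The 5×5 boundary matrix has rank 4 and Smith normal form diag(1,1,1,1).

From H_k ≅ ker(∂_k) / im(∂_{k+1}) we obtain:

  H_0: rank C_0 − rank ∂_1 = 5 − 4 = 1, and the invariant factors of ∂_1 are all 1, so H_0 = Z.

H_0 = Z.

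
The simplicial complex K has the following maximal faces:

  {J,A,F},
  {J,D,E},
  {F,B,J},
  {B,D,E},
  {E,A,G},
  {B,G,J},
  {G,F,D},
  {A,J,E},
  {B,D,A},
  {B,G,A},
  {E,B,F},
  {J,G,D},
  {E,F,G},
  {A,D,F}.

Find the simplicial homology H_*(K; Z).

H_0 ≅ Z,  H_1 ≅ Z^2,  H_2 ≅ Z.

Order the vertices as A < B < D < E < F < G < J. Listing each simplex with vertices in this order, K has dimension 2 with simplices:

  0-simplices (7): A, B, D, E, F, G, J
  1-simplices (21): AB, AD, AE, AF, AG, AJ, BD, BE, BF, BG, BJ, DE, DF, DG, DJ, EF, EG, EJ, FG, FJ, GJ
  2-simplices (14): ABD, ABG, ADF, AEG, AEJ, AFJ, BDE, BEF, BFJ, BGJ, DEJ, DFG, DGJ, EFG

Hence C_0 ≅ Z^7, C_1 ≅ Z^21, C_2 ≅ Z^14.

∂_1: C_1 → C_0 maps an edge to its endpoints' difference, ∂[p,q] = q − p.
The resulting 7×21 matrix has rank 6, and its Smith normal form has invariant factors (1,1,1,1,1,1).

∂_2: C_2 → C_1 sends each 2-simplex [p,q,r] to [q,r] − [p,r] + [p,q]. For instance
  ∂DEJ = EJ − DJ + DE,
  ∂ABG = BG − AG + AB.
The 21×14 boundary matrix has rank 13 and Smith normal form diag(1,1,1,1,1,1,1,1,1,1,1,1,1).

Reading off H_k = ker ∂_k / im ∂_{k+1}:

  H_0: rank C_0 − rank ∂_1 = 7 − 6 = 1, and the invariant factors of ∂_1 are all 1, so H_0 = Z.
  H_1: rank ker ∂_1 − rank ∂_2 = (21 − 6) − 13 = 2, and the invariant factors of ∂_2 are all 1, so H_1 = Z^2.
  H_2: rank ker ∂_2 − rank ∂_3 = (14 − 13) − 0 = 1, and there is no ∂_3, so H_2 = Z.

(K is a triangulation of the torus T^2.)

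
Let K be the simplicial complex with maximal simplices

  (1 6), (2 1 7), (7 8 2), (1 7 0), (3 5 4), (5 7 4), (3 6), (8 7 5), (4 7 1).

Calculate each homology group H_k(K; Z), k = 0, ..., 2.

H_0 ≅ Z,  H_1 ≅ Z,  H_2 = 0.

We work with the vertex ordering 0 < 1 < 2 < 3 < 4 < 5 < 6 < 7 < 8. The simplices of K, each written with vertices in increasing order, are:

  0-simplices (9): [0], [1], [2], [3], [4], [5], [6], [7], [8]
  1-simplices (16): [0,1], [0,7], [1,2], [1,4], [1,6], [1,7], [2,7], [2,8], [3,4], [3,5], [3,6], [4,5], [4,7], [5,7], [5,8], [7,8]
  2-simplices (7): [0,1,7], [1,2,7], [1,4,7], [2,7,8], [3,4,5], [4,5,7], [5,7,8]

so the chain groups are C_0 ≅ Z^9, C_1 ≅ Z^16, C_2 ≅ Z^7.

Boundary ∂_1: C_1 → C_0 sends each edge [p,q] (with p < q) to q − p. For instance
  ∂[4,5] = [5] − [4].
The resulting 9×16 matrix has rank 8, and its Smith normal form has invariant factors (1,1,1,1,1,1,1,1).

∂_2: C_2 → C_1 sends each 2-simplex [p,q,r] to [q,r] − [p,r] + [p,q]. For instance
  ∂[3,4,5] = [4,5] − [3,5] + [3,4],
  ∂[1,4,7] = [4,7] − [1,7] + [1,4].
This gives a 16×7 integer matrix of rank 7; reducing to Smith normal form yields diagonal entries (1,1,1,1,1,1,1).

Now H_k = ker ∂_k / im ∂_{k+1}, so:

  H_0: rank C_0 − rank ∂_1 = 9 − 8 = 1, and the invariant factors of ∂_1 are all 1, so H_0 ≅ Z.
  H_1: rank ker ∂_1 − rank ∂_2 = (16 − 8) − 7 = 1, and the invariant factors of ∂_2 are all 1, so H_1 ≅ Z.
  H_2: rank ker ∂_2 − rank ∂_3 = (7 − 7) − 0 = 0, and there is no ∂_3, so H_2 ≅ 0.

As a check, the Euler characteristic is 9 − 16 + 7 = 0, which agrees with 1 − 1 + 0 = 0.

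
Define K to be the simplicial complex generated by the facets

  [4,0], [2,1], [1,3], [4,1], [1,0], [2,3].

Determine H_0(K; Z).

H_0 ≅ Z.

Order the vertices as 0 < 1 < 2 < 3 < 4. Listing each simplex with vertices in this order, K has dimension 1 with simplices:

  0-simplices (5): [0], [1], [2], [3], [4]
  1-simplices (6): [0,1], [0,4], [1,2], [1,3], [1,4], [2,3]

giving chain groups C_0 ≅ Z^5, C_1 ≅ Z^6.

∂_1: C_1 → C_0 is given by ∂[p,q] = [q] − [p]. For instance
  ∂[0,4] = [4] − [0].
As a 5×6 matrix over Z this has rank 4, with invariant factors (1,1,1,1).

Computing H_k = (kernel of ∂_k) / (image of ∂_{k+1}):

  H_0: rank C_0 − rank ∂_1 = 5 − 4 = 1, and the invariant factors of ∂_1 are all 1, so H_0 ≅ Z.

(K is a triangulation of a wedge of 2 circles.)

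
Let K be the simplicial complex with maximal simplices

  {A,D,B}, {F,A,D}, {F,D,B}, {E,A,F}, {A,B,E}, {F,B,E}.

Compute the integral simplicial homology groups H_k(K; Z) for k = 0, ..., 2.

K has 5 vertices, 9 edges, 6 triangles.
rank ∂_0 = 0, rank ∂_1 = 4 ⇒ b_0 = 5 − 0 − 4 = 1; all invariant factors of ∂_1 are 1 so no torsion. So H_0 = Z.
rank ∂_1 = 4, rank ∂_2 = 5 ⇒ b_1 = 9 − 4 − 5 = 0; all invariant factors of ∂_2 are 1 so no torsion. So H_1 = 0.
rank ∂_2 = 5, rank ∂_3 = 0 ⇒ b_2 = 6 − 5 − 0 = 1. So H_2 = Z.

H_0 ≅ Z,  H_1 = 0,  H_2 ≅ Z.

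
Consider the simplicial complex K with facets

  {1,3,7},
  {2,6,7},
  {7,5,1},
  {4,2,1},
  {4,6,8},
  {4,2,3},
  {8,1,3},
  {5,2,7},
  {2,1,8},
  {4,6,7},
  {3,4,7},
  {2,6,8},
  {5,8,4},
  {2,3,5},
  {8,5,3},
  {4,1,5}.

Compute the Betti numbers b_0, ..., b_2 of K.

b_0 = 1, b_1 = 2, b_2 = 1.

Fix the vertex order 1 < 2 < 3 < 4 < 5 < 6 < 7 < 8 and write every simplex with vertices in increasing order. Then dim K = 2 and the simplices of K are:

  0-simplices (8): [1], [2], [3], [4], [5], [6], [7], [8]
  1-simplices (24): (24 of them)
  2-simplices (16): [1,2,4], [1,2,8], [1,3,7], [1,3,8], [1,4,5], [1,5,7], [2,3,4], [2,3,5], [2,5,7], [2,6,7], [2,6,8], [3,4,7], [3,5,8], [4,5,8], [4,6,7], [4,6,8]

Hence C_0 ≅ Z^8, C_1 ≅ Z^24, C_2 ≅ Z^16.

∂_1: C_1 → C_0 maps an edge to its endpoints' difference, ∂[p,q] = q − p. For instance
  ∂[1,5] = [5] − [1].
This gives a 8×24 integer matrix of rank 7; reducing to Smith normal form yields diagonal entries (1,1,1,1,1,1,1).

∂_2: C_2 → C_1 maps a triangle to the signed sum of its edges. For instance
  ∂[2,3,4] = [3,4] − [2,4] + [2,3],
  ∂[1,2,8] = [2,8] − [1,8] + [1,2].
As a 24×16 matrix over Z this has rank 15, with invariant factors (1,1,1,1,1,1,1,1,1,1,1,1,1,1,1).

Now H_k = ker ∂_k / im ∂_{k+1}, so:

  H_0: rank C_0 − rank ∂_1 = 8 − 7 = 1, and the invariant factors of ∂_1 are all 1, so H_0 ≅ Z.
  H_1: rank ker ∂_1 − rank ∂_2 = (24 − 7) − 15 = 2, and the invariant factors of ∂_2 are all 1, so H_1 ≅ Z^2.
  H_2: rank ker ∂_2 − rank ∂_3 = (16 − 15) − 0 = 1, and there is no ∂_3, so H_2 ≅ Z.

As a check, the Euler characteristic is 8 − 24 + 16 = 0, which agrees with 1 − 2 + 1 = 0.
(K is a triangulation of the torus T^2.)

Hence the Betti numbers are b_0 = 1, b_1 = 2, b_2 = 1.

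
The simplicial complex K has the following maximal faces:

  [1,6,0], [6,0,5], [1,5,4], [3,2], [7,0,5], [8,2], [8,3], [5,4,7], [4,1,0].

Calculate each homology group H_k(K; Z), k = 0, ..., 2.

H_0 ≅ Z^2,  H_1 ≅ Z^2,  H_2 = 0.

K has 9 vertices, 15 edges, 6 triangles.
rank ∂_0 = 0, rank ∂_1 = 7 ⇒ b_0 = 9 − 0 − 7 = 2; all invariant factors of ∂_1 are 1 so no torsion. So H_0 = Z^2.
rank ∂_1 = 7, rank ∂_2 = 6 ⇒ b_1 = 15 − 7 − 6 = 2; all invariant factors of ∂_2 are 1 so no torsion. So H_1 = Z^2.
rank ∂_2 = 6, rank ∂_3 = 0 ⇒ b_2 = 6 − 6 − 0 = 0. So H_2 = 0.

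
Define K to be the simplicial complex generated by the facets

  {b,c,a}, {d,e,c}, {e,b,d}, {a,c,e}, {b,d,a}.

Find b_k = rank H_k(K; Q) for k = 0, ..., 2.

b_0 = 1, b_1 = 1, b_2 = 0.

We work with the vertex ordering a < b < c < d < e. The simplices of K, each written with vertices in increasing order, are:

  0-simplices (5): a, b, c, d, e
  1-simplices (10): ab, ac, ad, ae, bc, bd, be, cd, ce, de
  2-simplices (5): abc, abd, ace, bde, cde

giving chain groups C_0 ≅ Z^5, C_1 ≅ Z^10, C_2 ≅ Z^5.

Boundary ∂_1: C_1 → C_0 is given by ∂[p,q] = [q] − [p].
This gives a 5×10 integer matrix of rank 4; reducing to Smith normal form yields diagonal entries (1,1,1,1).

Boundary ∂_2: C_2 → C_1 maps a triangle to the signed sum of its edges. For instance
  ∂bde = de − be + bd,
  ∂cde = de − ce + cd.
The resulting 10×5 matrix has rank 5, and its Smith normal form has invariant factors (1,1,1,1,1).

From H_k ≅ ker(∂_k) / im(∂_{k+1}) we obtain:

  H_0: rank C_0 − rank ∂_1 = 5 − 4 = 1, and the invariant factors of ∂_1 are all 1, so H_0 = Z.
  H_1: rank ker ∂_1 − rank ∂_2 = (10 − 4) − 5 = 1, and the invariant factors of ∂_2 are all 1, so H_1 = Z.
  H_2: rank ker ∂_2 − rank ∂_3 = (5 − 5) − 0 = 0, and there is no ∂_3, so H_2 = 0.

(K is a triangulation of the Möbius band.)

Hence the Betti numbers are b_0 = 1, b_1 = 1, b_2 = 0.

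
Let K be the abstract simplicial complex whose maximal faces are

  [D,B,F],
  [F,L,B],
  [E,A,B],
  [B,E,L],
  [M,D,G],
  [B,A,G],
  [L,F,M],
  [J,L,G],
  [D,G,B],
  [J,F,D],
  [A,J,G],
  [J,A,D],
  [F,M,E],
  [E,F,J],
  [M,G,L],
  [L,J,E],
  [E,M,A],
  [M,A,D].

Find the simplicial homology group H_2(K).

H_2 = 0.

We work with the vertex ordering A < B < D < E < F < G < J < L < M. The simplices of K, each written with vertices in increasing order, are:

  0-simplices (9): A, B, D, E, F, G, J, L, M
  1-simplices (27): AB, AD, AE, AG, AJ, AM, BD, BE, BF, BG, BL, DF, DG, DJ, DM, EF, EJ, EL, EM, FJ, FL, FM, GJ, GL, GM, JL, LM
  2-simplices (18): ABE, ABG, ADJ, ADM, AEM, AGJ, BDF, BDG, BEL, BFL, DFJ, DGM, EFJ, EFM, EJL, FLM, GJL, GLM

Hence C_0 ≅ Z^9, C_1 ≅ Z^27, C_2 ≅ Z^18.

Boundary ∂_1: C_1 → C_0 is given by ∂[p,q] = [q] − [p]. For instance
  ∂GM = M − G.
The 9×27 boundary matrix has rank 8 and Smith normal form diag(1,1,1,1,1,1,1,1).

∂_2: C_2 → C_1 maps a triangle to the signed sum of its edges. For instance
  ∂ABG = BG − AG + AB,
  ∂EJL = JL − EL + EJ.
This gives a 27×18 integer matrix of rank 18; reducing to Smith normal form yields diagonal entries (1,1,1,1,1,1,1,1,1,1,1,1,1,1,1,1,1,2).

Reading off H_k = ker ∂_k / im ∂_{k+1}:

  H_2: rank ker ∂_2 − rank ∂_3 = (18 − 18) − 0 = 0, and there is no ∂_3, so H_2 = 0.

(K is a triangulation of the Klein bottle.)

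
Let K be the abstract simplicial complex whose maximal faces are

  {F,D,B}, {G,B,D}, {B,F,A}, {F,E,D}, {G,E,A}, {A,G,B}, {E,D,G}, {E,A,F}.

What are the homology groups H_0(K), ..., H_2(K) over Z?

H_0 = Z,  H_1 = 0,  H_2 = Z.

We work with the vertex ordering A < B < D < E < F < G. The simplices of K, each written with vertices in increasing order, are:

  0-simplices (6): A, B, D, E, F, G
  1-simplices (12): AB, AE, AF, AG, BD, BF, BG, DE, DF, DG, EF, EG
  2-simplices (8): ABF, ABG, AEF, AEG, BDF, BDG, DEF, DEG

so the chain groups are C_0 ≅ Z^6, C_1 ≅ Z^12, C_2 ≅ Z^8.

∂_1: C_1 → C_0 sends each edge [p,q] (with p < q) to q − p. For instance
  ∂DE = E − D.
The resulting 6×12 matrix has rank 5, and its Smith normal form has invariant factors (1,1,1,1,1).

Boundary ∂_2: C_2 → C_1 acts by ∂[p,q,r] = [q,r] − [p,r] + [p,q]. For instance
  ∂AEG = EG − AG + AE,
  ∂BDG = DG − BG + BD.
The 12×8 boundary matrix has rank 7 and Smith normal form diag(1,1,1,1,1,1,1).

From H_k ≅ ker(∂_k) / im(∂_{k+1}) we obtain:

  H_0: rank C_0 − rank ∂_1 = 6 − 5 = 1, and the invariant factors of ∂_1 are all 1, so H_0 ≅ Z.
  H_1: rank ker ∂_1 − rank ∂_2 = (12 − 5) − 7 = 0, and the invariant factors of ∂_2 are all 1, so H_1 ≅ 0.
  H_2: rank ker ∂_2 − rank ∂_3 = (8 − 7) − 0 = 1, and there is no ∂_3, so H_2 ≅ Z.

As a check, the Euler characteristic is 6 − 12 + 8 = 2, which agrees with 1 − 0 + 1 = 2.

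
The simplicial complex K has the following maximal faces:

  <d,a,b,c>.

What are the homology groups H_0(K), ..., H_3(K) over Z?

Order the vertices as a < b < c < d. Listing each simplex with vertices in this order, K has dimension 3 with simplices:

  0-simplices (4): a, b, c, d
  1-simplices (6): ab, ac, ad, bc, bd, cd
  2-simplices (4): abc, abd, acd, bcd
  3-simplices (1): abcd

so the chain groups are C_0 ≅ Z^4, C_1 ≅ Z^6, C_2 ≅ Z^4, C_3 ≅ Z^1.

Boundary ∂_1: C_1 → C_0 sends each edge [p,q] (with p < q) to q − p. For instance
  ∂bd = d − b.
As a 4×6 matrix over Z this has rank 3, with invariant factors (1,1,1).

Boundary ∂_2: C_2 → C_1 acts by ∂[p,q,r] = [q,r] − [p,r] + [p,q]. For instance
  ∂acd = cd − ad + ac,
  ∂abd = bd − ad + ab.
This gives a 6×4 integer matrix of rank 3; reducing to Smith normal form yields diagonal entries (1,1,1).

The boundary map ∂_3: C_3 → C_2 sends each 3-simplex σ to the alternating sum Σ_i (−1)^i (σ with its i-th vertex removed). For instance
  ∂abcd = bcd − acd + abd − abc.
This gives a 4×1 integer matrix of rank 1; reducing to Smith normal form yields diagonal entries (1).

From H_k ≅ ker(∂_k) / im(∂_{k+1}) we obtain:

  H_0: rank C_0 − rank ∂_1 = 4 − 3 = 1, and the invariant factors of ∂_1 are all 1, so H_0 = Z.
  H_1: rank ker ∂_1 − rank ∂_2 = (6 − 3) − 3 = 0, and the invariant factors of ∂_2 are all 1, so H_1 = 0.
  H_2: rank ker ∂_2 − rank ∂_3 = (4 − 3) − 1 = 0, and the invariant factors of ∂_3 are all 1, so H_2 = 0.
  H_3: rank ker ∂_3 − rank ∂_4 = (1 − 1) − 0 = 0, and there is no ∂_4, so H_3 = 0.

H_0 = Z,  H_1 = 0,  H_2 = 0,  H_3 = 0.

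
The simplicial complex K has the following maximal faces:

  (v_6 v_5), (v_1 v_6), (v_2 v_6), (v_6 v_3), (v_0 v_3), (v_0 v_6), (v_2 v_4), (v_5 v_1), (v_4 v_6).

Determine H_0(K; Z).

H_0 ≅ Z.

Fix the vertex order v_0 < v_1 < v_2 < v_3 < v_4 < v_5 < v_6 and write every simplex with vertices in increasing order. Then dim K = 1 and the simplices of K are:

  0-simplices (7): [v_0], [v_1], [v_2], [v_3], [v_4], [v_5], [v_6]
  1-simplices (9): [v_0,v_3], [v_0,v_6], [v_1,v_5], [v_1,v_6], [v_2,v_4], [v_2,v_6], [v_3,v_6], [v_4,v_6], [v_5,v_6]

Hence C_0 ≅ Z^7, C_1 ≅ Z^9.

The boundary map ∂_1: C_1 → C_0 is given by ∂[p,q] = [q] − [p].
As a 7×9 matrix over Z this has rank 6, with invariant factors (1,1,1,1,1,1).

Now H_k = ker ∂_k / im ∂_{k+1}, so:

  H_0: rank C_0 − rank ∂_1 = 7 − 6 = 1, and the invariant factors of ∂_1 are all 1, so H_0 = Z.

(K is a triangulation of a wedge of 3 circles.)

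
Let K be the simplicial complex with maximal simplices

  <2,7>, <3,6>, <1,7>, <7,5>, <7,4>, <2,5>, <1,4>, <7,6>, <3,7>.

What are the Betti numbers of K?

We work with the vertex ordering 1 < 2 < 3 < 4 < 5 < 6 < 7. The simplices of K, each written with vertices in increasing order, are:

  0-simplices (7): [1], [2], [3], [4], [5], [6], [7]
  1-simplices (9): [1,4], [1,7], [2,5], [2,7], [3,6], [3,7], [4,7], [5,7], [6,7]

so the chain groups are C_0 ≅ Z^7, C_1 ≅ Z^9.

Boundary ∂_1: C_1 → C_0 maps an edge to its endpoints' difference, ∂[p,q] = q − p. For instance
  ∂[2,5] = [5] − [2].
As a 7×9 matrix over Z this has rank 6, with invariant factors (1,1,1,1,1,1).

Reading off H_k = ker ∂_k / im ∂_{k+1}:

  H_0: rank C_0 − rank ∂_1 = 7 − 6 = 1, and the invariant factors of ∂_1 are all 1, so H_0 ≅ Z.
  H_1: rank ker ∂_1 − rank ∂_2 = (9 − 6) − 0 = 3, and there is no ∂_2, so H_1 ≅ Z^3.

As a check, the Euler characteristic is 7 − 9 = -2, which agrees with 1 − 3 = -2.
(K is a triangulation of a wedge of 3 circles.)

Hence the Betti numbers are b_0 = 1, b_1 = 3.

b_0 = 1, b_1 = 3.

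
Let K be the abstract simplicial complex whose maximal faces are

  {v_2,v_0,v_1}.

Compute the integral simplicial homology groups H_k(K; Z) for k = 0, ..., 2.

We work with the vertex ordering v_0 < v_1 < v_2. The simplices of K, each written with vertices in increasing order, are:

  0-simplices (3): [v_0], [v_1], [v_2]
  1-simplices (3): [v_0,v_1], [v_0,v_2], [v_1,v_2]
  2-simplices (1): [v_0,v_1,v_2]

so the chain groups are C_0 ≅ Z^3, C_1 ≅ Z^3, C_2 ≅ Z^1.

The boundary map ∂_1: C_1 → C_0 maps an edge to its endpoints' difference, ∂[p,q] = q − p.
The 3×3 boundary matrix has rank 2 and Smith normal form diag(1,1).

∂_2: C_2 → C_1 sends each 2-simplex [p,q,r] to [q,r] − [p,r] + [p,q]. For instance
  ∂[v_0,v_1,v_2] = [v_1,v_2] − [v_0,v_2] + [v_0,v_1].
As a 3×1 matrix over Z this has rank 1, with invariant factors (1).

Now H_k = ker ∂_k / im ∂_{k+1}, so:

  H_0: rank C_0 − rank ∂_1 = 3 − 2 = 1, and the invariant factors of ∂_1 are all 1, so H_0 = Z.
  H_1: rank ker ∂_1 − rank ∂_2 = (3 − 2) − 1 = 0, and the invariant factors of ∂_2 are all 1, so H_1 = 0.
  H_2: rank ker ∂_2 − rank ∂_3 = (1 − 1) − 0 = 0, and there is no ∂_3, so H_2 = 0.

H_0 ≅ Z,  H_1 = 0,  H_2 = 0.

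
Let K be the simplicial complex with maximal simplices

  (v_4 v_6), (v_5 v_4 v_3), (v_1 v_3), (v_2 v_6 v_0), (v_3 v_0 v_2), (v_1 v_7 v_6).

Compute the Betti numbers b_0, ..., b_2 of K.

We work with the vertex ordering v_0 < v_1 < v_2 < v_3 < v_4 < v_5 < v_6 < v_7. The simplices of K, each written with vertices in increasing order, are:

  0-simplices (8): [v_0], [v_1], [v_2], [v_3], [v_4], [v_5], [v_6], [v_7]
  1-simplices (13): [v_0,v_2], [v_0,v_3], [v_0,v_6], [v_1,v_3], [v_1,v_6], [v_1,v_7], [v_2,v_3], [v_2,v_6], [v_3,v_4], [v_3,v_5], [v_4,v_5], [v_4,v_6], [v_6,v_7]
  2-simplices (4): [v_0,v_2,v_3], [v_0,v_2,v_6], [v_1,v_6,v_7], [v_3,v_4,v_5]

Hence C_0 ≅ Z^8, C_1 ≅ Z^13, C_2 ≅ Z^4.

Boundary ∂_1: C_1 → C_0 is given by ∂[p,q] = [q] − [p]. For instance
  ∂[v_3,v_5] = [v_5] − [v_3].
This gives a 8×13 integer matrix of rank 7; reducing to Smith normal form yields diagonal entries (1,1,1,1,1,1,1).

The boundary map ∂_2: C_2 → C_1 sends each 2-simplex [p,q,r] to [q,r] − [p,r] + [p,q]. For instance
  ∂[v_0,v_2,v_3] = [v_2,v_3] − [v_0,v_3] + [v_0,v_2],
  ∂[v_1,v_6,v_7] = [v_6,v_7] − [v_1,v_7] + [v_1,v_6].
This gives a 13×4 integer matrix of rank 4; reducing to Smith normal form yields diagonal entries (1,1,1,1).

From H_k ≅ ker(∂_k) / im(∂_{k+1}) we obtain:

  H_0: rank C_0 − rank ∂_1 = 8 − 7 = 1, and the invariant factors of ∂_1 are all 1, so H_0 ≅ Z.
  H_1: rank ker ∂_1 − rank ∂_2 = (13 − 7) − 4 = 2, and the invariant factors of ∂_2 are all 1, so H_1 ≅ Z^2.
  H_2: rank ker ∂_2 − rank ∂_3 = (4 − 4) − 0 = 0, and there is no ∂_3, so H_2 ≅ 0.

As a check, the Euler characteristic is 8 − 13 + 4 = -1, which agrees with 1 − 2 + 0 = -1.

Hence the Betti numbers are b_0 = 1, b_1 = 2, b_2 = 0.

b_0 = 1, b_1 = 2, b_2 = 0.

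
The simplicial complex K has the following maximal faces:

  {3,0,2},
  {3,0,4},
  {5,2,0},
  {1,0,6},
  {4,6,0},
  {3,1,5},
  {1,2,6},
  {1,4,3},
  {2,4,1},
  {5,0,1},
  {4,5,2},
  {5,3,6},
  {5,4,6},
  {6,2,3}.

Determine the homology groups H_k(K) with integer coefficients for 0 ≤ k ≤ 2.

Fix the vertex order 0 < 1 < 2 < 3 < 4 < 5 < 6 and write every simplex with vertices in increasing order. Then dim K = 2 and the simplices of K are:

  0-simplices (7): [0], [1], [2], [3], [4], [5], [6]
  1-simplices (21): [0,1], [0,2], [0,3], [0,4], [0,5], [0,6], [1,2], [1,3], [1,4], [1,5], [1,6], [2,3], [2,4], [2,5], [2,6], [3,4], [3,5], [3,6], [4,5], [4,6], [5,6]
  2-simplices (14): [0,1,5], [0,1,6], [0,2,3], [0,2,5], [0,3,4], [0,4,6], [1,2,4], [1,2,6], [1,3,4], [1,3,5], [2,3,6], [2,4,5], [3,5,6], [4,5,6]

giving chain groups C_0 ≅ Z^7, C_1 ≅ Z^21, C_2 ≅ Z^14.

The boundary map ∂_1: C_1 → C_0 is given by ∂[p,q] = [q] − [p].
The 7×21 boundary matrix has rank 6 and Smith normal form diag(1,1,1,1,1,1).

The boundary map ∂_2: C_2 → C_1 maps a triangle to the signed sum of its edges. For instance
  ∂[0,4,6] = [4,6] − [0,6] + [0,4],
  ∂[2,4,5] = [4,5] − [2,5] + [2,4].
The resulting 21×14 matrix has rank 13, and its Smith normal form has invariant factors (1,1,1,1,1,1,1,1,1,1,1,1,1).

From H_k ≅ ker(∂_k) / im(∂_{k+1}) we obtain:

  H_0: rank C_0 − rank ∂_1 = 7 − 6 = 1, and the invariant factors of ∂_1 are all 1, so H_0 = Z.
  H_1: rank ker ∂_1 − rank ∂_2 = (21 − 6) − 13 = 2, and the invariant factors of ∂_2 are all 1, so H_1 = Z^2.
  H_2: rank ker ∂_2 − rank ∂_3 = (14 − 13) − 0 = 1, and there is no ∂_3, so H_2 = Z.

H_0 ≅ Z,  H_1 ≅ Z^2,  H_2 ≅ Z.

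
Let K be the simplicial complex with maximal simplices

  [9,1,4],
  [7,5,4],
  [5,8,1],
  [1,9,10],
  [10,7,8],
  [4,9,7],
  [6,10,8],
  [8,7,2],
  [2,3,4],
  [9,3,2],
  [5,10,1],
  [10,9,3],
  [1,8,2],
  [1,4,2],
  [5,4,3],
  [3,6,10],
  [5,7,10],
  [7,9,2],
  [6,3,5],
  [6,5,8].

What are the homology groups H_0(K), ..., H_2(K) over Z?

Fix the vertex order 1 < 2 < 3 < 4 < 5 < 6 < 7 < 8 < 9 < 10 and write every simplex with vertices in increasing order. Then dim K = 2 and the simplices of K are:

  0-simplices (10): [1], [2], [3], [4], [5], [6], [7], [8], [9], [10]
  1-simplices (30): (30 of them)
  2-simplices (20): (20 of them)

giving chain groups C_0 ≅ Z^10, C_1 ≅ Z^30, C_2 ≅ Z^20.

The boundary map ∂_1: C_1 → C_0 maps an edge to its endpoints' difference, ∂[p,q] = q − p.
The resulting 10×30 matrix has rank 9, and its Smith normal form has invariant factors (1,1,1,1,1,1,1,1,1).

The boundary map ∂_2: C_2 → C_1 acts by ∂[p,q,r] = [q,r] − [p,r] + [p,q]. For instance
  ∂[3,9,10] = [9,10] − [3,10] + [3,9],
  ∂[1,4,9] = [4,9] − [1,9] + [1,4].
This gives a 30×20 integer matrix of rank 20; reducing to Smith normal form yields diagonal entries (1,1,1,1,1,1,1,1,1,1,1,1,1,1,1,1,1,1,1,2).

Reading off H_k = ker ∂_k / im ∂_{k+1}:

  H_0: rank C_0 − rank ∂_1 = 10 − 9 = 1, and the invariant factors of ∂_1 are all 1, so H_0 ≅ Z.
  H_1: rank ker ∂_1 − rank ∂_2 = (30 − 9) − 20 = 1, and ∂_2 has invariant factor 2 > 1, so H_1 ≅ Z ⊕ Z/2.
  H_2: rank ker ∂_2 − rank ∂_3 = (20 − 20) − 0 = 0, and there is no ∂_3, so H_2 ≅ 0.

As a check, the Euler characteristic is 10 − 30 + 20 = 0, which agrees with 1 − 1 + 0 = 0.

H_0 = Z,  H_1 = Z ⊕ Z/2,  H_2 = 0.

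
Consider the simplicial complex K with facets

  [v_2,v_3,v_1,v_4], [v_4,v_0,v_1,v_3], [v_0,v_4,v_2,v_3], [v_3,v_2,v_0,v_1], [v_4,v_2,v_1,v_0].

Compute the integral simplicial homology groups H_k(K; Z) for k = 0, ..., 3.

H_0 ≅ Z,  H_1 = 0,  H_2 = 0,  H_3 ≅ Z.

Order the vertices as v_0 < v_1 < v_2 < v_3 < v_4. Listing each simplex with vertices in this order, K has dimension 3 with simplices:

  0-simplices (5): [v_0], [v_1], [v_2], [v_3], [v_4]
  1-simplices (10): [v_0,v_1], [v_0,v_2], [v_0,v_3], [v_0,v_4], [v_1,v_2], [v_1,v_3], [v_1,v_4], [v_2,v_3], [v_2,v_4], [v_3,v_4]
  2-simplices (10): [v_0,v_1,v_2], [v_0,v_1,v_3], [v_0,v_1,v_4], [v_0,v_2,v_3], [v_0,v_2,v_4], [v_0,v_3,v_4], [v_1,v_2,v_3], [v_1,v_2,v_4], [v_1,v_3,v_4], [v_2,v_3,v_4]
  3-simplices (5): [v_0,v_1,v_2,v_3], [v_0,v_1,v_2,v_4], [v_0,v_1,v_3,v_4], [v_0,v_2,v_3,v_4], [v_1,v_2,v_3,v_4]

so the chain groups are C_0 ≅ Z^5, C_1 ≅ Z^10, C_2 ≅ Z^10, C_3 ≅ Z^5.

The boundary map ∂_1: C_1 → C_0 is given by ∂[p,q] = [q] − [p]. For instance
  ∂[v_1,v_2] = [v_2] − [v_1].
This gives a 5×10 integer matrix of rank 4; reducing to Smith normal form yields diagonal entries (1,1,1,1).

The boundary map ∂_2: C_2 → C_1 acts by ∂[p,q,r] = [q,r] − [p,r] + [p,q]. For instance
  ∂[v_2,v_3,v_4] = [v_3,v_4] − [v_2,v_4] + [v_2,v_3],
  ∂[v_0,v_1,v_2] = [v_1,v_2] − [v_0,v_2] + [v_0,v_1].
This gives a 10×10 integer matrix of rank 6; reducing to Smith normal form yields diagonal entries (1,1,1,1,1,1).

The boundary map ∂_3: C_3 → C_2 sends each 3-simplex σ to the alternating sum Σ_i (−1)^i (σ with its i-th vertex removed). For instance
  ∂[v_0,v_1,v_3,v_4] = [v_1,v_3,v_4] − [v_0,v_3,v_4] + [v_0,v_1,v_4] − [v_0,v_1,v_3],
  ∂[v_0,v_1,v_2,v_4] = [v_1,v_2,v_4] − [v_0,v_2,v_4] + [v_0,v_1,v_4] − [v_0,v_1,v_2].
As a 10×5 matrix over Z this has rank 4, with invariant factors (1,1,1,1).

Computing H_k = (kernel of ∂_k) / (image of ∂_{k+1}):

  H_0: rank C_0 − rank ∂_1 = 5 − 4 = 1, and the invariant factors of ∂_1 are all 1, so H_0 = Z.
  H_1: rank ker ∂_1 − rank ∂_2 = (10 − 4) − 6 = 0, and the invariant factors of ∂_2 are all 1, so H_1 = 0.
  H_2: rank ker ∂_2 − rank ∂_3 = (10 − 6) − 4 = 0, and the invariant factors of ∂_3 are all 1, so H_2 = 0.
  H_3: rank ker ∂_3 − rank ∂_4 = (5 − 4) − 0 = 1, and there is no ∂_4, so H_3 = Z.

(K is a triangulation of the 3-sphere S^3.)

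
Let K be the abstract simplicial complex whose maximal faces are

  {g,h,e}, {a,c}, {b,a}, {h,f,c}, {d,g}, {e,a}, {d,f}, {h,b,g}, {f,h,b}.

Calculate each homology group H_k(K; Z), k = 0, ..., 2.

H_0 = Z,  H_1 = Z^3,  H_2 = 0.

We work with the vertex ordering a < b < c < d < e < f < g < h. The simplices of K, each written with vertices in increasing order, are:

  0-simplices (8): a, b, c, d, e, f, g, h
  1-simplices (14): ab, ac, ae, bf, bg, bh, cf, ch, df, dg, eg, eh, fh, gh
  2-simplices (4): bfh, bgh, cfh, egh

giving chain groups C_0 ≅ Z^8, C_1 ≅ Z^14, C_2 ≅ Z^4.

∂_1: C_1 → C_0 sends each edge [p,q] (with p < q) to q − p. For instance
  ∂bh = h − b.
This gives a 8×14 integer matrix of rank 7; reducing to Smith normal form yields diagonal entries (1,1,1,1,1,1,1).

Boundary ∂_2: C_2 → C_1 acts by ∂[p,q,r] = [q,r] − [p,r] + [p,q]. For instance
  ∂egh = gh − eh + eg,
  ∂bgh = gh − bh + bg.
The resulting 14×4 matrix has rank 4, and its Smith normal form has invariant factors (1,1,1,1).

From H_k ≅ ker(∂_k) / im(∂_{k+1}) we obtain:

  H_0: rank C_0 − rank ∂_1 = 8 − 7 = 1, and the invariant factors of ∂_1 are all 1, so H_0 = Z.
  H_1: rank ker ∂_1 − rank ∂_2 = (14 − 7) − 4 = 3, and the invariant factors of ∂_2 are all 1, so H_1 = Z^3.
  H_2: rank ker ∂_2 − rank ∂_3 = (4 − 4) − 0 = 0, and there is no ∂_3, so H_2 = 0.

As a check, the Euler characteristic is 8 − 14 + 4 = -2, which agrees with 1 − 3 + 0 = -2.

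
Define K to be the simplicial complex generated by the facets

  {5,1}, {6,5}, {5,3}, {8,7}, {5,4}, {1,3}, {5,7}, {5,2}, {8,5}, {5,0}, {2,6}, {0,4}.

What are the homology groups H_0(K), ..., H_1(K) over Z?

H_0 ≅ Z,  H_1 ≅ Z^4.

Fix the vertex order 0 < 1 < 2 < 3 < 4 < 5 < 6 < 7 < 8 and write every simplex with vertices in increasing order. Then dim K = 1 and the simplices of K are:

  0-simplices (9): [0], [1], [2], [3], [4], [5], [6], [7], [8]
  1-simplices (12): [0,4], [0,5], [1,3], [1,5], [2,5], [2,6], [3,5], [4,5], [5,6], [5,7], [5,8], [7,8]

so the chain groups are C_0 ≅ Z^9, C_1 ≅ Z^12.

The boundary map ∂_1: C_1 → C_0 is given by ∂[p,q] = [q] − [p].
The resulting 9×12 matrix has rank 8, and its Smith normal form has invariant factors (1,1,1,1,1,1,1,1).

Reading off H_k = ker ∂_k / im ∂_{k+1}:

  H_0: rank C_0 − rank ∂_1 = 9 − 8 = 1, and the invariant factors of ∂_1 are all 1, so H_0 ≅ Z.
  H_1: rank ker ∂_1 − rank ∂_2 = (12 − 8) − 0 = 4, and there is no ∂_2, so H_1 ≅ Z^4.

(K is a triangulation of a wedge of 4 circles.)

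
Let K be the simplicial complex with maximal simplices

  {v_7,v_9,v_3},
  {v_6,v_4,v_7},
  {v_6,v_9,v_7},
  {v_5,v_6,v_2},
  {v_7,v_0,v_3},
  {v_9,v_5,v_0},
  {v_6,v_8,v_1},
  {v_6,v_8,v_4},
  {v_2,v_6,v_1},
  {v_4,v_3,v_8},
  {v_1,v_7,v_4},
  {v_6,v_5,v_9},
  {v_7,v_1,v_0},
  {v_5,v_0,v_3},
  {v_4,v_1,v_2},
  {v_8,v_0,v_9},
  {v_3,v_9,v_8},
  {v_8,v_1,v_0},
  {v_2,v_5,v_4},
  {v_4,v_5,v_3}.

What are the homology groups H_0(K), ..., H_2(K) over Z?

H_0 ≅ Z,  H_1 ≅ Z ⊕ Z/2,  H_2 = 0.

We work with the vertex ordering v_0 < v_1 < v_2 < v_3 < v_4 < v_5 < v_6 < v_7 < v_8 < v_9. The simplices of K, each written with vertices in increasing order, are:

  0-simplices (10): [v_0], [v_1], [v_2], [v_3], [v_4], [v_5], [v_6], [v_7], [v_8], [v_9]
  1-simplices (30): (30 of them)
  2-simplices (20): (20 of them)

giving chain groups C_0 ≅ Z^10, C_1 ≅ Z^30, C_2 ≅ Z^20.

The boundary map ∂_1: C_1 → C_0 sends each edge [p,q] (with p < q) to q − p.
The resulting 10×30 matrix has rank 9, and its Smith normal form has invariant factors (1,1,1,1,1,1,1,1,1).

Boundary ∂_2: C_2 → C_1 sends each 2-simplex [p,q,r] to [q,r] − [p,r] + [p,q]. For instance
  ∂[v_0,v_1,v_7] = [v_1,v_7] − [v_0,v_7] + [v_0,v_1],
  ∂[v_1,v_4,v_7] = [v_4,v_7] − [v_1,v_7] + [v_1,v_4].
This gives a 30×20 integer matrix of rank 20; reducing to Smith normal form yields diagonal entries (1,1,1,1,1,1,1,1,1,1,1,1,1,1,1,1,1,1,1,2).

Computing H_k = (kernel of ∂_k) / (image of ∂_{k+1}):

  H_0: rank C_0 − rank ∂_1 = 10 − 9 = 1, and the invariant factors of ∂_1 are all 1, so H_0 = Z.
  H_1: rank ker ∂_1 − rank ∂_2 = (30 − 9) − 20 = 1, and ∂_2 has invariant factor 2 > 1, so H_1 = Z ⊕ Z/2.
  H_2: rank ker ∂_2 − rank ∂_3 = (20 − 20) − 0 = 0, and there is no ∂_3, so H_2 = 0.

As a check, the Euler characteristic is 10 − 30 + 20 = 0, which agrees with 1 − 1 + 0 = 0.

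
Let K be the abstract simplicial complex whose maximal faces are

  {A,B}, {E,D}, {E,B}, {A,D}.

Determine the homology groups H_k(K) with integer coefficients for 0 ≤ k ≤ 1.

H_0 = Z,  H_1 = Z.

Take the total order A < B < D < E on the vertex set. Then K (dimension 1) consists of the simplices:

  0-simplices (4): A, B, D, E
  1-simplices (4): AB, AD, BE, DE

giving chain groups C_0 ≅ Z^4, C_1 ≅ Z^4.

The boundary map ∂_1: C_1 → C_0 maps an edge to its endpoints' difference, ∂[p,q] = q − p.
The resulting 4×4 matrix has rank 3, and its Smith normal form has invariant factors (1,1,1).

From H_k ≅ ker(∂_k) / im(∂_{k+1}) we obtain:

  H_0: rank C_0 − rank ∂_1 = 4 − 3 = 1, and the invariant factors of ∂_1 are all 1, so H_0 = Z.
  H_1: rank ker ∂_1 − rank ∂_2 = (4 − 3) − 0 = 1, and there is no ∂_2, so H_1 = Z.

(K is a triangulation of the circle S^1.)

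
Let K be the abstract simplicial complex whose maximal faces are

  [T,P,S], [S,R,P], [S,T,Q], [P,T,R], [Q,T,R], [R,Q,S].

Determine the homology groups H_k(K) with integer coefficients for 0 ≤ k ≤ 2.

H_0 = Z,  H_1 = 0,  H_2 = Z.

We work with the vertex ordering P < Q < R < S < T. The simplices of K, each written with vertices in increasing order, are:

  0-simplices (5): P, Q, R, S, T
  1-simplices (9): PR, PS, PT, QR, QS, QT, RS, RT, ST
  2-simplices (6): PRS, PRT, PST, QRS, QRT, QST

giving chain groups C_0 ≅ Z^5, C_1 ≅ Z^9, C_2 ≅ Z^6.

Boundary ∂_1: C_1 → C_0 sends each edge [p,q] (with p < q) to q − p. For instance
  ∂PS = S − P.
The 5×9 boundary matrix has rank 4 and Smith normal form diag(1,1,1,1).

Boundary ∂_2: C_2 → C_1 maps a triangle to the signed sum of its edges. For instance
  ∂PRT = RT − PT + PR,
  ∂QST = ST − QT + QS.
The resulting 9×6 matrix has rank 5, and its Smith normal form has invariant factors (1,1,1,1,1).

Now H_k = ker ∂_k / im ∂_{k+1}, so:

  H_0: rank C_0 − rank ∂_1 = 5 − 4 = 1, and the invariant factors of ∂_1 are all 1, so H_0 = Z.
  H_1: rank ker ∂_1 − rank ∂_2 = (9 − 4) − 5 = 0, and the invariant factors of ∂_2 are all 1, so H_1 = 0.
  H_2: rank ker ∂_2 − rank ∂_3 = (6 − 5) − 0 = 1, and there is no ∂_3, so H_2 = Z.

(K is a triangulation of the 2-sphere S^2.)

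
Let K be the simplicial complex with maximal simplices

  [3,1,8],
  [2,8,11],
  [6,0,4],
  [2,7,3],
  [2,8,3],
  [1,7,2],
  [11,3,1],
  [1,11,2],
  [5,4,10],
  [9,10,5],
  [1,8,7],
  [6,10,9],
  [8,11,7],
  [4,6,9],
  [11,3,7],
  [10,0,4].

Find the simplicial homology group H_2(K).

Order the vertices as 0 < 1 < 2 < 3 < 4 < 5 < 6 < 7 < 8 < 9 < 10 < 11. Listing each simplex with vertices in this order, K has dimension 2 with simplices:

  0-simplices (12): [0], [1], [2], [3], [4], [5], [6], [7], [8], [9], [10], [11]
  1-simplices (27): (27 of them)
  2-simplices (16): [0,4,6], [0,4,10], [1,2,7], [1,2,11], [1,3,8], [1,3,11], [1,7,8], [2,3,7], [2,3,8], [2,8,11], [3,7,11], [4,5,10], [4,6,9], [5,9,10], [6,9,10], [7,8,11]

Hence C_0 ≅ Z^12, C_1 ≅ Z^27, C_2 ≅ Z^16.

∂_1: C_1 → C_0 sends each edge [p,q] (with p < q) to q − p.
The resulting 12×27 matrix has rank 10, and its Smith normal form has invariant factors (1,1,1,1,1,1,1,1,1,1).

∂_2: C_2 → C_1 sends each 2-simplex [p,q,r] to [q,r] − [p,r] + [p,q]. For instance
  ∂[4,6,9] = [6,9] − [4,9] + [4,6],
  ∂[1,3,11] = [3,11] − [1,11] + [1,3].
The 27×16 boundary matrix has rank 16 and Smith normal form diag(1,1,1,1,1,1,1,1,1,1,1,1,1,1,1,2).

Computing H_k = (kernel of ∂_k) / (image of ∂_{k+1}):

  H_2: rank ker ∂_2 − rank ∂_3 = (16 − 16) − 0 = 0, and there is no ∂_3, so H_2 ≅ 0.

H_2 = 0.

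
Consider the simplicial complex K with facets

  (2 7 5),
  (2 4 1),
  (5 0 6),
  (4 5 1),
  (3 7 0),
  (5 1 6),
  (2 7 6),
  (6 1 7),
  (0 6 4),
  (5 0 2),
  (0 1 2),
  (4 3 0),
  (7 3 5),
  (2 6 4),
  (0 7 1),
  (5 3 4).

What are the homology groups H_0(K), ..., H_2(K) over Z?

Take the total order 0 < 1 < 2 < 3 < 4 < 5 < 6 < 7 on the vertex set. Then K (dimension 2) consists of the simplices:

  0-simplices (8): [0], [1], [2], [3], [4], [5], [6], [7]
  1-simplices (24): (24 of them)
  2-simplices (16): [0,1,2], [0,1,7], [0,2,5], [0,3,4], [0,3,7], [0,4,6], [0,5,6], [1,2,4], [1,4,5], [1,5,6], [1,6,7], [2,4,6], [2,5,7], [2,6,7], [3,4,5], [3,5,7]

Hence C_0 ≅ Z^8, C_1 ≅ Z^24, C_2 ≅ Z^16.

Boundary ∂_1: C_1 → C_0 maps an edge to its endpoints' difference, ∂[p,q] = q − p. For instance
  ∂[1,6] = [6] − [1].
As a 8×24 matrix over Z this has rank 7, with invariant factors (1,1,1,1,1,1,1).

The boundary map ∂_2: C_2 → C_1 acts by ∂[p,q,r] = [q,r] − [p,r] + [p,q]. For instance
  ∂[3,4,5] = [4,5] − [3,5] + [3,4],
  ∂[0,5,6] = [5,6] − [0,6] + [0,5].
The 24×16 boundary matrix has rank 15 and Smith normal form diag(1,1,1,1,1,1,1,1,1,1,1,1,1,1,1).

Reading off H_k = ker ∂_k / im ∂_{k+1}:

  H_0: rank C_0 − rank ∂_1 = 8 − 7 = 1, and the invariant factors of ∂_1 are all 1, so H_0 = Z.
  H_1: rank ker ∂_1 − rank ∂_2 = (24 − 7) − 15 = 2, and the invariant factors of ∂_2 are all 1, so H_1 = Z^2.
  H_2: rank ker ∂_2 − rank ∂_3 = (16 − 15) − 0 = 1, and there is no ∂_3, so H_2 = Z.

As a check, the Euler characteristic is 8 − 24 + 16 = 0, which agrees with 1 − 2 + 1 = 0.
(K is a triangulation of the torus T^2.)

H_0 = Z,  H_1 = Z^2,  H_2 = Z.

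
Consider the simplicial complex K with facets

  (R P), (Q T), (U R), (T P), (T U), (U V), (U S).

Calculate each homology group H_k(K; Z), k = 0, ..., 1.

We work with the vertex ordering P < Q < R < S < T < U < V. The simplices of K, each written with vertices in increasing order, are:

  0-simplices (7): P, Q, R, S, T, U, V
  1-simplices (7): PR, PT, QT, RU, SU, TU, UV

Hence C_0 ≅ Z^7, C_1 ≅ Z^7.

∂_1: C_1 → C_0 is given by ∂[p,q] = [q] − [p]. For instance
  ∂QT = T − Q.
This gives a 7×7 integer matrix of rank 6; reducing to Smith normal form yields diagonal entries (1,1,1,1,1,1).

Computing H_k = (kernel of ∂_k) / (image of ∂_{k+1}):

  H_0: rank C_0 − rank ∂_1 = 7 − 6 = 1, and the invariant factors of ∂_1 are all 1, so H_0 = Z.
  H_1: rank ker ∂_1 − rank ∂_2 = (7 − 6) − 0 = 1, and there is no ∂_2, so H_1 = Z.

H_0 = Z,  H_1 = Z.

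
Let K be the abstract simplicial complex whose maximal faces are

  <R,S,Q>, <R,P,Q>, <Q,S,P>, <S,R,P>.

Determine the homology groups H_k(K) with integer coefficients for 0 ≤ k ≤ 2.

Take the total order P < Q < R < S on the vertex set. Then K (dimension 2) consists of the simplices:

  0-simplices (4): P, Q, R, S
  1-simplices (6): PQ, PR, PS, QR, QS, RS
  2-simplices (4): PQR, PQS, PRS, QRS

giving chain groups C_0 ≅ Z^4, C_1 ≅ Z^6, C_2 ≅ Z^4.

∂_1: C_1 → C_0 sends each edge [p,q] (with p < q) to q − p.
The 4×6 boundary matrix has rank 3 and Smith normal form diag(1,1,1).

The boundary map ∂_2: C_2 → C_1 acts by ∂[p,q,r] = [q,r] − [p,r] + [p,q]. For instance
  ∂QRS = RS − QS + QR,
  ∂PRS = RS − PS + PR.
The resulting 6×4 matrix has rank 3, and its Smith normal form has invariant factors (1,1,1).

Computing H_k = (kernel of ∂_k) / (image of ∂_{k+1}):

  H_0: rank C_0 − rank ∂_1 = 4 − 3 = 1, and the invariant factors of ∂_1 are all 1, so H_0 ≅ Z.
  H_1: rank ker ∂_1 − rank ∂_2 = (6 − 3) − 3 = 0, and the invariant factors of ∂_2 are all 1, so H_1 ≅ 0.
  H_2: rank ker ∂_2 − rank ∂_3 = (4 − 3) − 0 = 1, and there is no ∂_3, so H_2 ≅ Z.

As a check, the Euler characteristic is 4 − 6 + 4 = 2, which agrees with 1 − 0 + 1 = 2.

H_0 = Z,  H_1 = 0,  H_2 = Z.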